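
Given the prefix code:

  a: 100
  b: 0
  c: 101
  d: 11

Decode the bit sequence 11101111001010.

dcdacb

Read left to right; each codeword is recognised as soon as it completes (prefix code):
  11→d | 101→c | 11→d | 100→a | 101→c | 0→b
Decoded message: dcdacb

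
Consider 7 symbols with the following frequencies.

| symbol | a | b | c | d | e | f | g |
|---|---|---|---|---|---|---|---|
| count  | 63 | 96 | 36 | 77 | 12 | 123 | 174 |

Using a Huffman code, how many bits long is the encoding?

Greedily combine the two least-frequent nodes:
e(12) + c(36) → 48
48 + a(63) → 111
d(77) + b(96) → 173
111 + f(123) → 234
173 + g(174) → 347
234 + 347 → 581
The encoded length is the sum of every internal node's weight: 48 + 111 + 173 + 234 + 347 + 581 = 1494 bits.

1494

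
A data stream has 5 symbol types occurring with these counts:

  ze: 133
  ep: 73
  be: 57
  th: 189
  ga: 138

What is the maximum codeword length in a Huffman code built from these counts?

Merge the two lowest-weight nodes at each step:
be(57) + ep(73) → 130
130 + ze(133) → 263
ga(138) + th(189) → 327
263 + 327 → 590
Maximum depth reached is 3.

3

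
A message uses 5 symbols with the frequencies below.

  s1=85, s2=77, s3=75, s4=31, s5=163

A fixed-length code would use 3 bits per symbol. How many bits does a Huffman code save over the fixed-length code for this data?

Fixed-length: 3 bits × 431 symbols = 1293 bits.
Huffman merges:
combine s4(31), s3(75) → 106
combine s2(77), s1(85) → 162
combine 106, 162 → 268
combine s5(163), 268 → 431
Huffman total = 106 + 162 + 268 + 431 = 967 bits.
Saving = 1293 − 967 = 326 bits.

326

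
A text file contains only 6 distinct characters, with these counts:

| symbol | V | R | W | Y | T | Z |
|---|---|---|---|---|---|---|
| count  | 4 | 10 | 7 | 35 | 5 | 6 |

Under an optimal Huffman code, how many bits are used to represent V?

4

Repeatedly merge the two smallest:
combine V(4), T(5) → 9
combine Z(6), W(7) → 13
combine 9, R(10) → 19
combine 13, 19 → 32
combine 32, Y(35) → 67
V's leaf is at depth 4, giving a 4-bit codeword.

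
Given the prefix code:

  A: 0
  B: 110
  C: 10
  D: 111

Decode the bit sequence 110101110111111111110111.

Read left to right; each codeword is recognised as soon as it completes (prefix code):
  110→B | 10→C | 111→D | 0→A | 111→D | 111→D | 111→D | 110→B | 111→D
Decoded message: BCDADDDBD

BCDADDDBD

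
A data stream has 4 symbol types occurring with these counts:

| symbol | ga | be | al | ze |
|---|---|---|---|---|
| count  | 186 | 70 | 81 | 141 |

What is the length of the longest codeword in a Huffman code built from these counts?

3

Merge the two lowest-weight nodes at each step:
be(70) + al(81) → 151
ze(141) + 151 → 292
ga(186) + 292 → 478
Maximum depth reached is 3.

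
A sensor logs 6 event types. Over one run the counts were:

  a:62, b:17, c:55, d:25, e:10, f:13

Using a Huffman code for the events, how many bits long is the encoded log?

427

Build the Huffman tree bottom-up:
combine e(10), f(13) → 23
combine b(17), 23 → 40
combine d(25), 40 → 65
combine c(55), a(62) → 117
combine 65, 117 → 182
Each symbol's bit-cost is frequency × depth; summing gives 427 bits (equivalently 23 + 40 + 65 + 117 + 182).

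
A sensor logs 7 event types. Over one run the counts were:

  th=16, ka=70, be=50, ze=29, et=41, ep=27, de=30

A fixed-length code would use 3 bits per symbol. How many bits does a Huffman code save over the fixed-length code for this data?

Fixed-length: 3 bits × 263 symbols = 789 bits.
Huffman merges:
merge th(16) and ep(27): 43
merge ze(29) and de(30): 59
merge et(41) and 43: 84
merge be(50) and 59: 109
merge ka(70) and 84: 154
merge 109 and 154: 263
Huffman total = 43 + 59 + 84 + 109 + 154 + 263 = 712 bits.
Saving = 789 − 712 = 77 bits.

77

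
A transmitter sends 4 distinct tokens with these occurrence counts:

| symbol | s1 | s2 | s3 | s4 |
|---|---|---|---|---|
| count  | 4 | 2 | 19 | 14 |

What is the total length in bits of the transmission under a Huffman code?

Build the Huffman tree bottom-up:
s2(2) + s1(4) → 6
6 + s4(14) → 20
s3(19) + 20 → 39
Each symbol's bit-cost is frequency × depth; summing gives 65 bits (equivalently 6 + 20 + 39).

65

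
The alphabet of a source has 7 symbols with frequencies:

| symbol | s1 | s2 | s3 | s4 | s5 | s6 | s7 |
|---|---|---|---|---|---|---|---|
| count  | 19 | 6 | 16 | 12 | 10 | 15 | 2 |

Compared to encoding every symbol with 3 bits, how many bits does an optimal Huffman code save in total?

27

Fixed-length: 3 bits × 80 symbols = 240 bits.
Huffman merges:
s7(2) + s2(6) → 8
8 + s5(10) → 18
s4(12) + s6(15) → 27
s3(16) + 18 → 34
s1(19) + 27 → 46
34 + 46 → 80
Huffman total = 8 + 18 + 27 + 34 + 46 + 80 = 213 bits.
Saving = 240 − 213 = 27 bits.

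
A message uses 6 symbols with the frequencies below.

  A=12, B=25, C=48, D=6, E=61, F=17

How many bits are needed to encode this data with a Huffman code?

390

Merge the two smallest weights repeatedly:
merge D(6) and A(12): 18
merge F(17) and 18: 35
merge B(25) and 35: 60
merge C(48) and 60: 108
merge E(61) and 108: 169
Each symbol's bit-cost is frequency × depth; summing gives 390 bits (equivalently 18 + 35 + 60 + 108 + 169).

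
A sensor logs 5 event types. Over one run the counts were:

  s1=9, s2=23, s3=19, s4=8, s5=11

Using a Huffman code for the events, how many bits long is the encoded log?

Greedily combine the two least-frequent nodes:
merge s4(8) and s1(9): 17
merge s5(11) and 17: 28
merge s3(19) and s2(23): 42
merge 28 and 42: 70
Total encoded bits = sum of merged weights = 17 + 28 + 42 + 70 = 157.

157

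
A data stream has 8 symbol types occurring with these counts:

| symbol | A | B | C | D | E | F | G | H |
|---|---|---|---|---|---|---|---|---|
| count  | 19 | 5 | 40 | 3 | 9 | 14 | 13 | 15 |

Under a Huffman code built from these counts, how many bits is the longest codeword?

5

Merge the two lowest-weight nodes at each step:
combine D(3), B(5) → 8
combine 8, E(9) → 17
combine G(13), F(14) → 27
combine H(15), 17 → 32
combine A(19), 27 → 46
combine 32, C(40) → 72
combine 46, 72 → 118
The first pair merged (D, B) ends up deepest, at depth 5.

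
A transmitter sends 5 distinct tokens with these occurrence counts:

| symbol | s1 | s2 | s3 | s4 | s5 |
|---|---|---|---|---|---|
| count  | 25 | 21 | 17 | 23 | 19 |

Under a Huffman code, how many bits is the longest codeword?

3

Merge the two lowest-weight nodes at each step:
merge s3(17) and s5(19): 36
merge s2(21) and s4(23): 44
merge s1(25) and 36: 61
merge 44 and 61: 105
Maximum depth reached is 3.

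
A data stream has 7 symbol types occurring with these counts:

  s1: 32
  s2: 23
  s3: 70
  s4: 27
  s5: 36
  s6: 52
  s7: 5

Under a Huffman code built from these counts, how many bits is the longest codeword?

Merge the two lowest-weight nodes at each step:
s7(5) + s2(23) → 28
s4(27) + 28 → 55
s1(32) + s5(36) → 68
s6(52) + 55 → 107
68 + s3(70) → 138
107 + 138 → 245
The first pair merged (s7, s2) ends up deepest, at depth 4.

4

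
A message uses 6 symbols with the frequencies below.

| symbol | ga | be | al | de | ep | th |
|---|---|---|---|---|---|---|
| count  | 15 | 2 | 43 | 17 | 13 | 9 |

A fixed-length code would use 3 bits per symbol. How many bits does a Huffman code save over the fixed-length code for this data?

Fixed-length: 3 bits × 99 symbols = 297 bits.
Huffman merges:
merge be(2) and th(9): 11
merge 11 and ep(13): 24
merge ga(15) and de(17): 32
merge 24 and 32: 56
merge al(43) and 56: 99
Huffman total = 11 + 24 + 32 + 56 + 99 = 222 bits.
Saving = 297 − 222 = 75 bits.

75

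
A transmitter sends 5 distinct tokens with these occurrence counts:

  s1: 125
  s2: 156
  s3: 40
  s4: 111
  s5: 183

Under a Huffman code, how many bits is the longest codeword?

3

Merge the two lowest-weight nodes at each step:
s3(40) + s4(111) → 151
s1(125) + 151 → 276
s2(156) + s5(183) → 339
276 + 339 → 615
The rarest symbols sit at the bottom; the longest codeword is 3 bits.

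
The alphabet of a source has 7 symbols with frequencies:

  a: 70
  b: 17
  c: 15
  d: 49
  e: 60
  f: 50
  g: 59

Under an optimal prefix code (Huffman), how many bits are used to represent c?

Build the tree from the bottom:
c(15) + b(17) → 32
32 + d(49) → 81
f(50) + g(59) → 109
e(60) + a(70) → 130
81 + 109 → 190
130 + 190 → 320
c's leaf is at depth 4, giving a 4-bit codeword.

4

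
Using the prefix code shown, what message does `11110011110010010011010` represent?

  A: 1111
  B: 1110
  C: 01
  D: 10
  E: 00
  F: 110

Read left to right; each codeword is recognised as soon as it completes (prefix code):
  1111→A | 00→E | 1111→A | 00→E | 10→D | 01→C | 00→E | 110→F | 10→D
Decoded message: AEAEDCEFD

AEAEDCEFD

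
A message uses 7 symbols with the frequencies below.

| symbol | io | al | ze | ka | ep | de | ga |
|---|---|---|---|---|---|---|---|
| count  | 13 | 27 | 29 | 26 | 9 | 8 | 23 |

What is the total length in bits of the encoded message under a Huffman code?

Merge the two smallest weights repeatedly:
de(8) + ep(9) → 17
io(13) + 17 → 30
ga(23) + ka(26) → 49
al(27) + ze(29) → 56
30 + 49 → 79
56 + 79 → 135
Total encoded bits = sum of merged weights = 17 + 30 + 49 + 56 + 79 + 135 = 366.

366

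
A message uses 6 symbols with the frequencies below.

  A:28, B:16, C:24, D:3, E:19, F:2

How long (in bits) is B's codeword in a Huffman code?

3

Repeatedly merge the two smallest:
F(2) + D(3) → 5
5 + B(16) → 21
E(19) + 21 → 40
C(24) + A(28) → 52
40 + 52 → 92
The subtree containing B is merged 3 times, so code length = 3.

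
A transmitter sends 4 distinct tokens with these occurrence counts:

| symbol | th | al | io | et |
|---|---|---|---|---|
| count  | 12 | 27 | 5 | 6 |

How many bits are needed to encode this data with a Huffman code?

Merge the two smallest weights repeatedly:
combine io(5), et(6) → 11
combine 11, th(12) → 23
combine 23, al(27) → 50
Each symbol's bit-cost is frequency × depth; summing gives 84 bits (equivalently 11 + 23 + 50).

84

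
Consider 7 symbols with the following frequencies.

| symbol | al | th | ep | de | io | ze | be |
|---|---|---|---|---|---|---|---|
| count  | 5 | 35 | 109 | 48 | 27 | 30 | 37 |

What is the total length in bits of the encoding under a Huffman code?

Merge the two smallest weights repeatedly:
combine al(5), io(27) → 32
combine ze(30), 32 → 62
combine th(35), be(37) → 72
combine de(48), 62 → 110
combine 72, ep(109) → 181
combine 110, 181 → 291
Each symbol's bit-cost is frequency × depth; summing gives 748 bits (equivalently 32 + 62 + 72 + 110 + 181 + 291).

748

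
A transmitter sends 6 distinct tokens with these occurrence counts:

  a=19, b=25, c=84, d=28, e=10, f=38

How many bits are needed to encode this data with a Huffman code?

473

Build the Huffman tree bottom-up:
merge e(10) and a(19): 29
merge b(25) and d(28): 53
merge 29 and f(38): 67
merge 53 and 67: 120
merge c(84) and 120: 204
Each symbol's bit-cost is frequency × depth; summing gives 473 bits (equivalently 29 + 53 + 67 + 120 + 204).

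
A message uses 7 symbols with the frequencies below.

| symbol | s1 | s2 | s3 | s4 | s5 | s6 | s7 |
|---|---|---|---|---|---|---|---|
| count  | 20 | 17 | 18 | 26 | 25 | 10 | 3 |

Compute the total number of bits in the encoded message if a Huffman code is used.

Greedily combine the two least-frequent nodes:
s7(3) + s6(10) → 13
13 + s2(17) → 30
s3(18) + s1(20) → 38
s5(25) + s4(26) → 51
30 + 38 → 68
51 + 68 → 119
Total encoded bits = sum of merged weights = 13 + 30 + 38 + 51 + 68 + 119 = 319.

319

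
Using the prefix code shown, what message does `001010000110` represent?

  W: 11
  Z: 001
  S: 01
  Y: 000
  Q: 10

ZSYSQ

Read left to right; each codeword is recognised as soon as it completes (prefix code):
  001→Z | 01→S | 000→Y | 01→S | 10→Q
Decoded message: ZSYSQ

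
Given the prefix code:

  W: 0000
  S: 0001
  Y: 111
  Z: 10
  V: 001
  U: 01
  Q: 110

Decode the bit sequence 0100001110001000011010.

UWYSWQZ

Read left to right; each codeword is recognised as soon as it completes (prefix code):
  01→U | 0000→W | 111→Y | 0001→S | 0000→W | 110→Q | 10→Z
Decoded message: UWYSWQZ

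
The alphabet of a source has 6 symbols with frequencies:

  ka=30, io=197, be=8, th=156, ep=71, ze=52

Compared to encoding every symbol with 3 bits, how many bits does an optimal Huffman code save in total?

422

Fixed-length: 3 bits × 514 symbols = 1542 bits.
Huffman merges:
merge be(8) and ka(30): 38
merge 38 and ze(52): 90
merge ep(71) and 90: 161
merge th(156) and 161: 317
merge io(197) and 317: 514
Huffman total = 38 + 90 + 161 + 317 + 514 = 1120 bits.
Saving = 1542 − 1120 = 422 bits.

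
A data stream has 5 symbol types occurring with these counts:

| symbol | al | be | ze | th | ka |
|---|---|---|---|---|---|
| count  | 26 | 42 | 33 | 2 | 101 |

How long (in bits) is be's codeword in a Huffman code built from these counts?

2

Repeatedly merge the two smallest:
th(2) + al(26) → 28
28 + ze(33) → 61
be(42) + 61 → 103
ka(101) + 103 → 204
be sits 2 levels below the root, so its codeword is 2 bits.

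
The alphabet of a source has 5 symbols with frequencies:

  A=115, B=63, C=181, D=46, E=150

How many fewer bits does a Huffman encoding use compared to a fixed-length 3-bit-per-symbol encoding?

Fixed-length: 3 bits × 555 symbols = 1665 bits.
Huffman merges:
merge D(46) and B(63): 109
merge 109 and A(115): 224
merge E(150) and C(181): 331
merge 224 and 331: 555
Huffman total = 109 + 224 + 331 + 555 = 1219 bits.
Saving = 1665 − 1219 = 446 bits.

446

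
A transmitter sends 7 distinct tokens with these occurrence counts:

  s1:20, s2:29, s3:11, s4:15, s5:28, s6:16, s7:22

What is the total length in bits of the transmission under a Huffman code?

Build the Huffman tree bottom-up:
merge s3(11) and s4(15): 26
merge s6(16) and s1(20): 36
merge s7(22) and 26: 48
merge s5(28) and s2(29): 57
merge 36 and 48: 84
merge 57 and 84: 141
Total encoded bits = sum of merged weights = 26 + 36 + 48 + 57 + 84 + 141 = 392.

392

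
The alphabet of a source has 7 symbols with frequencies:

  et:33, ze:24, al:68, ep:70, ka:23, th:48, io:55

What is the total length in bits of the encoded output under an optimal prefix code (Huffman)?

Build the Huffman tree bottom-up:
ka(23) + ze(24) → 47
et(33) + 47 → 80
th(48) + io(55) → 103
al(68) + ep(70) → 138
80 + 103 → 183
138 + 183 → 321
Total encoded bits = sum of merged weights = 47 + 80 + 103 + 138 + 183 + 321 = 872.

872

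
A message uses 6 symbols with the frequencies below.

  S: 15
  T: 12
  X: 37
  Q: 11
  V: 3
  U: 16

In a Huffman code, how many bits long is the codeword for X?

Huffman merges, smallest pair first:
V(3) + Q(11) → 14
T(12) + 14 → 26
S(15) + U(16) → 31
26 + 31 → 57
X(37) + 57 → 94
X is merged only at the final step, so code length = 1.

1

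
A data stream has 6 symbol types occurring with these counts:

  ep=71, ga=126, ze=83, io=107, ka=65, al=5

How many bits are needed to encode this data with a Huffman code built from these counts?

Greedily combine the two least-frequent nodes:
al(5) + ka(65) → 70
70 + ep(71) → 141
ze(83) + io(107) → 190
ga(126) + 141 → 267
190 + 267 → 457
Total encoded bits = sum of merged weights = 70 + 141 + 190 + 267 + 457 = 1125.

1125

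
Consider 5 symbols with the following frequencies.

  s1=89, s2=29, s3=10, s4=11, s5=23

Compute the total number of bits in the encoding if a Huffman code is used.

300

Merge the two smallest weights repeatedly:
merge s3(10) and s4(11): 21
merge 21 and s5(23): 44
merge s2(29) and 44: 73
merge 73 and s1(89): 162
Total encoded bits = sum of merged weights = 21 + 44 + 73 + 162 = 300.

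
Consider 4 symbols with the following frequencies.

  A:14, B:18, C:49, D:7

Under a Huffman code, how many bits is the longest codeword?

3

Merge the two lowest-weight nodes at each step:
merge D(7) and A(14): 21
merge B(18) and 21: 39
merge 39 and C(49): 88
The first pair merged (D, A) ends up deepest, at depth 3.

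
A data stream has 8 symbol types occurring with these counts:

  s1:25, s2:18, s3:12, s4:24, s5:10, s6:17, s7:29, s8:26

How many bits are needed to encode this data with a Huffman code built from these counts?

476

Build the Huffman tree bottom-up:
merge s5(10) and s3(12): 22
merge s6(17) and s2(18): 35
merge 22 and s4(24): 46
merge s1(25) and s8(26): 51
merge s7(29) and 35: 64
merge 46 and 51: 97
merge 64 and 97: 161
Total encoded bits = sum of merged weights = 22 + 35 + 46 + 51 + 64 + 97 + 161 = 476.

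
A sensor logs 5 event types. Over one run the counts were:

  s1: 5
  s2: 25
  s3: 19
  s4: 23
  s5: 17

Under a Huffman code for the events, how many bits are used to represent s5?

3

Build the tree from the bottom:
merge s1(5) and s5(17): 22
merge s3(19) and 22: 41
merge s4(23) and s2(25): 48
merge 41 and 48: 89
s5's leaf is at depth 3, giving a 3-bit codeword.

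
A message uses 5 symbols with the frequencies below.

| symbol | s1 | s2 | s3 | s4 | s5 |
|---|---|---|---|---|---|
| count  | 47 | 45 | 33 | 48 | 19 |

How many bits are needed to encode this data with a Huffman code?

436

Greedily combine the two least-frequent nodes:
s5(19) + s3(33) → 52
s2(45) + s1(47) → 92
s4(48) + 52 → 100
92 + 100 → 192
Total encoded bits = sum of merged weights = 52 + 92 + 100 + 192 = 436.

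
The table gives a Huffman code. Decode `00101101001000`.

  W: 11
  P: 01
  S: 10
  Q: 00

QSWPQSQ

Read left to right; each codeword is recognised as soon as it completes (prefix code):
  00→Q | 10→S | 11→W | 01→P | 00→Q | 10→S | 00→Q
Decoded message: QSWPQSQ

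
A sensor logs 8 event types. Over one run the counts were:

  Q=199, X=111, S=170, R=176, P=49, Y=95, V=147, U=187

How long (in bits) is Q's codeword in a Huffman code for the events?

2

Repeatedly merge the two smallest:
merge P(49) and Y(95): 144
merge X(111) and 144: 255
merge V(147) and S(170): 317
merge R(176) and U(187): 363
merge Q(199) and 255: 454
merge 317 and 363: 680
merge 454 and 680: 1134
Q sits 2 levels below the root, so its codeword is 2 bits.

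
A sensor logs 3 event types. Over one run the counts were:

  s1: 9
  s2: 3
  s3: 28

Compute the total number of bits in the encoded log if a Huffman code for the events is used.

Merge the two smallest weights repeatedly:
combine s2(3), s1(9) → 12
combine 12, s3(28) → 40
Total encoded bits = sum of merged weights = 12 + 40 = 52.

52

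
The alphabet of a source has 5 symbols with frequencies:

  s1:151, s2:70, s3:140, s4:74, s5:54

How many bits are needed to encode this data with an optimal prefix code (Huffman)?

Greedily combine the two least-frequent nodes:
merge s5(54) and s2(70): 124
merge s4(74) and 124: 198
merge s3(140) and s1(151): 291
merge 198 and 291: 489
The encoded length is the sum of every internal node's weight: 124 + 198 + 291 + 489 = 1102 bits.

1102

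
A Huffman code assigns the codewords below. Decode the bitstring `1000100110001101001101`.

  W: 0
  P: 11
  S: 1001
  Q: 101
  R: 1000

RSRPWSQ

Read left to right; each codeword is recognised as soon as it completes (prefix code):
  1000→R | 1001→S | 1000→R | 11→P | 0→W | 1001→S | 101→Q
Decoded message: RSRPWSQ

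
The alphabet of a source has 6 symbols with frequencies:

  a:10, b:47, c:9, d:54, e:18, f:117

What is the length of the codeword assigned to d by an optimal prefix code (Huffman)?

Huffman merges, smallest pair first:
merge c(9) and a(10): 19
merge e(18) and 19: 37
merge 37 and b(47): 84
merge d(54) and 84: 138
merge f(117) and 138: 255
d sits 2 levels below the root, so its codeword is 2 bits.

2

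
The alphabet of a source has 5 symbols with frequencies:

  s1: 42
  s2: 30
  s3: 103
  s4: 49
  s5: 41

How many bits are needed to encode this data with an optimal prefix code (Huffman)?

Merge the two smallest weights repeatedly:
combine s2(30), s5(41) → 71
combine s1(42), s4(49) → 91
combine 71, 91 → 162
combine s3(103), 162 → 265
The encoded length is the sum of every internal node's weight: 71 + 91 + 162 + 265 = 589 bits.

589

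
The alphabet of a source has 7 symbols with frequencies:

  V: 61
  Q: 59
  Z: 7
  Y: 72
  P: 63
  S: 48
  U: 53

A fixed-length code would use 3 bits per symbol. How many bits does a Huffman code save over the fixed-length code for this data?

80

Fixed-length: 3 bits × 363 symbols = 1089 bits.
Huffman merges:
merge Z(7) and S(48): 55
merge U(53) and 55: 108
merge Q(59) and V(61): 120
merge P(63) and Y(72): 135
merge 108 and 120: 228
merge 135 and 228: 363
Huffman total = 55 + 108 + 120 + 135 + 228 + 363 = 1009 bits.
Saving = 1089 − 1009 = 80 bits.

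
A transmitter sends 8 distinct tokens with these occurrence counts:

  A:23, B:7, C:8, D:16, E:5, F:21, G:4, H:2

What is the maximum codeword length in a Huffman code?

Merge the two lowest-weight nodes at each step:
merge H(2) and G(4): 6
merge E(5) and 6: 11
merge B(7) and C(8): 15
merge 11 and 15: 26
merge D(16) and F(21): 37
merge A(23) and 26: 49
merge 37 and 49: 86
The rarest symbols sit at the bottom; the longest codeword is 5 bits.

5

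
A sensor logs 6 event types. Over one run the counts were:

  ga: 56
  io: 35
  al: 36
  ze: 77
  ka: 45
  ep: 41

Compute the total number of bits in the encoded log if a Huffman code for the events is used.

737

Build the Huffman tree bottom-up:
merge io(35) and al(36): 71
merge ep(41) and ka(45): 86
merge ga(56) and 71: 127
merge ze(77) and 86: 163
merge 127 and 163: 290
Each symbol's bit-cost is frequency × depth; summing gives 737 bits (equivalently 71 + 86 + 127 + 163 + 290).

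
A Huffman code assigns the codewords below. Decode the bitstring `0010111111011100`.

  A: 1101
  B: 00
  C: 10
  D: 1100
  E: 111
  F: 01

BCEEFD

Read left to right; each codeword is recognised as soon as it completes (prefix code):
  00→B | 10→C | 111→E | 111→E | 01→F | 1100→D
Decoded message: BCEEFD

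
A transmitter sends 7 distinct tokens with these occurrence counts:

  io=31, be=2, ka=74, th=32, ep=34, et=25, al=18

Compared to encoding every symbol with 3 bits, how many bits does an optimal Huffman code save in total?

Fixed-length: 3 bits × 216 symbols = 648 bits.
Huffman merges:
be(2) + al(18) → 20
20 + et(25) → 45
io(31) + th(32) → 63
ep(34) + 45 → 79
63 + ka(74) → 137
79 + 137 → 216
Huffman total = 20 + 45 + 63 + 79 + 137 + 216 = 560 bits.
Saving = 648 − 560 = 88 bits.

88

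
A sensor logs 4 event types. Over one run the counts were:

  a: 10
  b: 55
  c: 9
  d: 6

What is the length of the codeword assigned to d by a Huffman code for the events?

3

Huffman merges, smallest pair first:
combine d(6), c(9) → 15
combine a(10), 15 → 25
combine 25, b(55) → 80
d's leaf is at depth 3, giving a 3-bit codeword.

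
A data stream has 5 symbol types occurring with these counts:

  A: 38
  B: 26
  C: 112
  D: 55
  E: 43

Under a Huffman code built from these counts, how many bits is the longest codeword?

Merge the two lowest-weight nodes at each step:
merge B(26) and A(38): 64
merge E(43) and D(55): 98
merge 64 and 98: 162
merge C(112) and 162: 274
The rarest symbols sit at the bottom; the longest codeword is 3 bits.

3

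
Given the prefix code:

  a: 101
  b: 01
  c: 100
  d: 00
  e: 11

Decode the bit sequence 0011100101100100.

Read left to right; each codeword is recognised as soon as it completes (prefix code):
  00→d | 11→e | 100→c | 101→a | 100→c | 100→c
Decoded message: decacc

decacc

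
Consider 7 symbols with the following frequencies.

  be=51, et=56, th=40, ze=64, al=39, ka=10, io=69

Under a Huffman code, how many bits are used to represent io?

Repeatedly merge the two smallest:
combine ka(10), al(39) → 49
combine th(40), 49 → 89
combine be(51), et(56) → 107
combine ze(64), io(69) → 133
combine 89, 107 → 196
combine 133, 196 → 329
io's leaf is at depth 2, giving a 2-bit codeword.

2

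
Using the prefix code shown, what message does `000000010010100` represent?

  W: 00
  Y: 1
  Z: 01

WWWZWYZW

Read left to right; each codeword is recognised as soon as it completes (prefix code):
  00→W | 00→W | 00→W | 01→Z | 00→W | 1→Y | 01→Z | 00→W
Decoded message: WWWZWYZW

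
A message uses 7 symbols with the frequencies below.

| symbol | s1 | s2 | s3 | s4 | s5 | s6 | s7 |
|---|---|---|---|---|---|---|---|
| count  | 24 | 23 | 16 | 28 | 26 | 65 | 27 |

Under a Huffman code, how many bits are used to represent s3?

Build the tree from the bottom:
combine s3(16), s2(23) → 39
combine s1(24), s5(26) → 50
combine s7(27), s4(28) → 55
combine 39, 50 → 89
combine 55, s6(65) → 120
combine 89, 120 → 209
The subtree containing s3 is merged 3 times, so code length = 3.

3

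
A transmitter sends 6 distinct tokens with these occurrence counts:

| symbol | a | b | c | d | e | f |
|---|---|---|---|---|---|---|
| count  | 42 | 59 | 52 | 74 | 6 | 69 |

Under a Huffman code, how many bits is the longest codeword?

4

Merge the two lowest-weight nodes at each step:
combine e(6), a(42) → 48
combine 48, c(52) → 100
combine b(59), f(69) → 128
combine d(74), 100 → 174
combine 128, 174 → 302
Maximum depth reached is 4.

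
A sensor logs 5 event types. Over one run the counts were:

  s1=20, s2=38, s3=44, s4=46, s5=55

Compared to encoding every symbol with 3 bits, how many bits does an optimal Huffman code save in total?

Fixed-length: 3 bits × 203 symbols = 609 bits.
Huffman merges:
s1(20) + s2(38) → 58
s3(44) + s4(46) → 90
s5(55) + 58 → 113
90 + 113 → 203
Huffman total = 58 + 90 + 113 + 203 = 464 bits.
Saving = 609 − 464 = 145 bits.

145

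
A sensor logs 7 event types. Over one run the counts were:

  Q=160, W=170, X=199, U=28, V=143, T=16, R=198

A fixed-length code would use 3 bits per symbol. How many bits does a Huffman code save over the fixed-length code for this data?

Fixed-length: 3 bits × 914 symbols = 2742 bits.
Huffman merges:
combine T(16), U(28) → 44
combine 44, V(143) → 187
combine Q(160), W(170) → 330
combine 187, R(198) → 385
combine X(199), 330 → 529
combine 385, 529 → 914
Huffman total = 44 + 187 + 330 + 385 + 529 + 914 = 2389 bits.
Saving = 2742 − 2389 = 353 bits.

353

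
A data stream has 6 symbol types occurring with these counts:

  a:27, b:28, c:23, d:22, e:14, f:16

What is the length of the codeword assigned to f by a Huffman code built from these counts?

3

Build the tree from the bottom:
e(14) + f(16) → 30
d(22) + c(23) → 45
a(27) + b(28) → 55
30 + 45 → 75
55 + 75 → 130
f's leaf is at depth 3, giving a 3-bit codeword.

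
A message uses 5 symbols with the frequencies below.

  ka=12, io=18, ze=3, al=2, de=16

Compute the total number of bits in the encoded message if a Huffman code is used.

Build the Huffman tree bottom-up:
combine al(2), ze(3) → 5
combine 5, ka(12) → 17
combine de(16), 17 → 33
combine io(18), 33 → 51
Each symbol's bit-cost is frequency × depth; summing gives 106 bits (equivalently 5 + 17 + 33 + 51).

106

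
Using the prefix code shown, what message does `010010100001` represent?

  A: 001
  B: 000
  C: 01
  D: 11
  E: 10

Read left to right; each codeword is recognised as soon as it completes (prefix code):
  01→C | 001→A | 01→C | 000→B | 01→C
Decoded message: CACBC

CACBC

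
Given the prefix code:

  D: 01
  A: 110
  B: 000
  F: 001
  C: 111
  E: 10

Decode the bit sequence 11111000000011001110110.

Read left to right; each codeword is recognised as soon as it completes (prefix code):
  111→C | 110→A | 000→B | 000→B | 110→A | 01→D | 110→A | 110→A
Decoded message: CABBADAA

CABBADAA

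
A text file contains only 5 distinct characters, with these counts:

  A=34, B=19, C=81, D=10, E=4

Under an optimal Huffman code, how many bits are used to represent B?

Build the tree from the bottom:
merge E(4) and D(10): 14
merge 14 and B(19): 33
merge 33 and A(34): 67
merge 67 and C(81): 148
B sits 3 levels below the root, so its codeword is 3 bits.

3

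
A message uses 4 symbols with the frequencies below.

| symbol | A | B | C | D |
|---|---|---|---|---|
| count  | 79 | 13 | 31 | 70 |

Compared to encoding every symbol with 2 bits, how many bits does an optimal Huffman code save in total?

Fixed-length: 2 bits × 193 symbols = 386 bits.
Huffman merges:
combine B(13), C(31) → 44
combine 44, D(70) → 114
combine A(79), 114 → 193
Huffman total = 44 + 114 + 193 = 351 bits.
Saving = 386 − 351 = 35 bits.

35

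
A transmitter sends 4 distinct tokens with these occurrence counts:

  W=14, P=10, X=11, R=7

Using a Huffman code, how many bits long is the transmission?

Merge the two smallest weights repeatedly:
R(7) + P(10) → 17
X(11) + W(14) → 25
17 + 25 → 42
Total encoded bits = sum of merged weights = 17 + 25 + 42 = 84.

84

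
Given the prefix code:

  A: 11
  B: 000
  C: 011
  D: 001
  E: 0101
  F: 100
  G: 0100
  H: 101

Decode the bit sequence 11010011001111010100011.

Read left to right; each codeword is recognised as soon as it completes (prefix code):
  11→A | 0100→G | 11→A | 001→D | 11→A | 101→H | 0100→G | 011→C
Decoded message: AGADAHGC

AGADAHGC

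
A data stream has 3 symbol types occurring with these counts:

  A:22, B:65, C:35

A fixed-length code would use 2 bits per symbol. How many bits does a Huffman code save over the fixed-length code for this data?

65

Fixed-length: 2 bits × 122 symbols = 244 bits.
Huffman merges:
A(22) + C(35) → 57
57 + B(65) → 122
Huffman total = 57 + 122 = 179 bits.
Saving = 244 − 179 = 65 bits.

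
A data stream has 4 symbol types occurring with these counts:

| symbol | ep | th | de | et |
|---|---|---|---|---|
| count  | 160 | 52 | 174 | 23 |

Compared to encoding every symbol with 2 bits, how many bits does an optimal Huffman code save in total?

99

Fixed-length: 2 bits × 409 symbols = 818 bits.
Huffman merges:
merge et(23) and th(52): 75
merge 75 and ep(160): 235
merge de(174) and 235: 409
Huffman total = 75 + 235 + 409 = 719 bits.
Saving = 818 − 719 = 99 bits.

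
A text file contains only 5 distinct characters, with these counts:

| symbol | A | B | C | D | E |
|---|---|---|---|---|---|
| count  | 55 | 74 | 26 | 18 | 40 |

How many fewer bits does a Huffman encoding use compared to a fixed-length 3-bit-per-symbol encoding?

Fixed-length: 3 bits × 213 symbols = 639 bits.
Huffman merges:
combine D(18), C(26) → 44
combine E(40), 44 → 84
combine A(55), B(74) → 129
combine 84, 129 → 213
Huffman total = 44 + 84 + 129 + 213 = 470 bits.
Saving = 639 − 470 = 169 bits.

169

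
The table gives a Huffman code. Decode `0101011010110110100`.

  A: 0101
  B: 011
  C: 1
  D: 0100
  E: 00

Read left to right; each codeword is recognised as soon as it completes (prefix code):
  0101→A | 011→B | 0101→A | 1→C | 011→B | 0100→D
Decoded message: ABACBD

ABACBD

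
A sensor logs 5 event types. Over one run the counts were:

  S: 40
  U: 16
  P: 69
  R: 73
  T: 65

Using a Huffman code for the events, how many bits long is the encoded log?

582

Build the Huffman tree bottom-up:
combine U(16), S(40) → 56
combine 56, T(65) → 121
combine P(69), R(73) → 142
combine 121, 142 → 263
Each symbol's bit-cost is frequency × depth; summing gives 582 bits (equivalently 56 + 121 + 142 + 263).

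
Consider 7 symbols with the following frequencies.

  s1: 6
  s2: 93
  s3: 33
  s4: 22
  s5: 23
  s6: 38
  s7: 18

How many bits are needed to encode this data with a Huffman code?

Merge the two smallest weights repeatedly:
merge s1(6) and s7(18): 24
merge s4(22) and s5(23): 45
merge 24 and s3(33): 57
merge s6(38) and 45: 83
merge 57 and 83: 140
merge s2(93) and 140: 233
The encoded length is the sum of every internal node's weight: 24 + 45 + 57 + 83 + 140 + 233 = 582 bits.

582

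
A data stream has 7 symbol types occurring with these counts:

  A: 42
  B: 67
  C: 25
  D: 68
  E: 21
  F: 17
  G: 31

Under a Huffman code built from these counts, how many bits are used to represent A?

Huffman merges, smallest pair first:
combine F(17), E(21) → 38
combine C(25), G(31) → 56
combine 38, A(42) → 80
combine 56, B(67) → 123
combine D(68), 80 → 148
combine 123, 148 → 271
A sits 3 levels below the root, so its codeword is 3 bits.

3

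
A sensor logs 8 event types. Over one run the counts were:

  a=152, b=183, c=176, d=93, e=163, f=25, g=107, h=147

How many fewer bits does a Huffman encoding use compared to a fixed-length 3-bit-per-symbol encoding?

65

Fixed-length: 3 bits × 1046 symbols = 3138 bits.
Huffman merges:
merge f(25) and d(93): 118
merge g(107) and 118: 225
merge h(147) and a(152): 299
merge e(163) and c(176): 339
merge b(183) and 225: 408
merge 299 and 339: 638
merge 408 and 638: 1046
Huffman total = 118 + 225 + 299 + 339 + 408 + 638 + 1046 = 3073 bits.
Saving = 3138 − 3073 = 65 bits.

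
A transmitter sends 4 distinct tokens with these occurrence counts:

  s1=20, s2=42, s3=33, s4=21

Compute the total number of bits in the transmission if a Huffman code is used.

Build the Huffman tree bottom-up:
combine s1(20), s4(21) → 41
combine s3(33), 41 → 74
combine s2(42), 74 → 116
Each symbol's bit-cost is frequency × depth; summing gives 231 bits (equivalently 41 + 74 + 116).

231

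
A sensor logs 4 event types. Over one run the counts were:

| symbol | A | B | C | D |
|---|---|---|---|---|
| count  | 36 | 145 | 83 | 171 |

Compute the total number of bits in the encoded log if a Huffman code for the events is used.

818

Merge the two smallest weights repeatedly:
A(36) + C(83) → 119
119 + B(145) → 264
D(171) + 264 → 435
The encoded length is the sum of every internal node's weight: 119 + 264 + 435 = 818 bits.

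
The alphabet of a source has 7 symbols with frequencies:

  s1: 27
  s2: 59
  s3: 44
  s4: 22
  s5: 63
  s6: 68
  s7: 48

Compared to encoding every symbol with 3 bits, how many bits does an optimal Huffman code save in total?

Fixed-length: 3 bits × 331 symbols = 993 bits.
Huffman merges:
combine s4(22), s1(27) → 49
combine s3(44), s7(48) → 92
combine 49, s2(59) → 108
combine s5(63), s6(68) → 131
combine 92, 108 → 200
combine 131, 200 → 331
Huffman total = 49 + 92 + 108 + 131 + 200 + 331 = 911 bits.
Saving = 993 − 911 = 82 bits.

82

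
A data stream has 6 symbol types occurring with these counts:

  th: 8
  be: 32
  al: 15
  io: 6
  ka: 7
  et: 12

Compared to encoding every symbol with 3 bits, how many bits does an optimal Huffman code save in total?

51

Fixed-length: 3 bits × 80 symbols = 240 bits.
Huffman merges:
merge io(6) and ka(7): 13
merge th(8) and et(12): 20
merge 13 and al(15): 28
merge 20 and 28: 48
merge be(32) and 48: 80
Huffman total = 13 + 20 + 28 + 48 + 80 = 189 bits.
Saving = 240 − 189 = 51 bits.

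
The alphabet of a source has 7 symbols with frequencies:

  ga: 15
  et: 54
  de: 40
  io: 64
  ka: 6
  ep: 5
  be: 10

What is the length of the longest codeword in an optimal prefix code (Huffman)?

5

Merge the two lowest-weight nodes at each step:
merge ep(5) and ka(6): 11
merge be(10) and 11: 21
merge ga(15) and 21: 36
merge 36 and de(40): 76
merge et(54) and io(64): 118
merge 76 and 118: 194
The first pair merged (ep, ka) ends up deepest, at depth 5.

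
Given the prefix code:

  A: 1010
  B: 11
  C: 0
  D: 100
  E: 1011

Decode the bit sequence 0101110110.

Read left to right; each codeword is recognised as soon as it completes (prefix code):
  0→C | 1011→E | 1011→E | 0→C
Decoded message: CEEC

CEEC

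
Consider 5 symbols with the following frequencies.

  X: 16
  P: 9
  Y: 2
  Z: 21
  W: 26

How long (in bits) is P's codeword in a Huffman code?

3

Huffman merges, smallest pair first:
combine Y(2), P(9) → 11
combine 11, X(16) → 27
combine Z(21), W(26) → 47
combine 27, 47 → 74
P sits 3 levels below the root, so its codeword is 3 bits.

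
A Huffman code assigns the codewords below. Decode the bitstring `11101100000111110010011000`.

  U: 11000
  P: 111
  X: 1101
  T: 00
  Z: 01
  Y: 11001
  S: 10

PZSTTPYTU

Read left to right; each codeword is recognised as soon as it completes (prefix code):
  111→P | 01→Z | 10→S | 00→T | 00→T | 111→P | 11001→Y | 00→T | 11000→U
Decoded message: PZSTTPYTU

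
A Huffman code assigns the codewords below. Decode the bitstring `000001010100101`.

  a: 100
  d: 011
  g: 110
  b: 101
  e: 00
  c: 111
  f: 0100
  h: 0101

eehfb

Read left to right; each codeword is recognised as soon as it completes (prefix code):
  00→e | 00→e | 0101→h | 0100→f | 101→b
Decoded message: eehfb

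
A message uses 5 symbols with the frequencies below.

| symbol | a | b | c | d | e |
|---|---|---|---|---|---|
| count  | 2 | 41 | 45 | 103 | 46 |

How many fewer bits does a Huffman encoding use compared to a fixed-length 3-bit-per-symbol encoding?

209

Fixed-length: 3 bits × 237 symbols = 711 bits.
Huffman merges:
combine a(2), b(41) → 43
combine 43, c(45) → 88
combine e(46), 88 → 134
combine d(103), 134 → 237
Huffman total = 43 + 88 + 134 + 237 = 502 bits.
Saving = 711 − 502 = 209 bits.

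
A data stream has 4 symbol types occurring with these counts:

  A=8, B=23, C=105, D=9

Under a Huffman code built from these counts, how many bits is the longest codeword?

3

Merge the two lowest-weight nodes at each step:
A(8) + D(9) → 17
17 + B(23) → 40
40 + C(105) → 145
Maximum depth reached is 3.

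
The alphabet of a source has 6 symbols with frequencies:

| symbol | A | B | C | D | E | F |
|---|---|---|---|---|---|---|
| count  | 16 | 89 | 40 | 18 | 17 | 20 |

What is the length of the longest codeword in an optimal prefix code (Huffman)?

Merge the two lowest-weight nodes at each step:
combine A(16), E(17) → 33
combine D(18), F(20) → 38
combine 33, 38 → 71
combine C(40), 71 → 111
combine B(89), 111 → 200
The rarest symbols sit at the bottom; the longest codeword is 4 bits.

4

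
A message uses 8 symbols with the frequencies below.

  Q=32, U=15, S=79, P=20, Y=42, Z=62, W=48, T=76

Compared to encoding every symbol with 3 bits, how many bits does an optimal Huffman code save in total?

Fixed-length: 3 bits × 374 symbols = 1122 bits.
Huffman merges:
merge U(15) and P(20): 35
merge Q(32) and 35: 67
merge Y(42) and W(48): 90
merge Z(62) and 67: 129
merge T(76) and S(79): 155
merge 90 and 129: 219
merge 155 and 219: 374
Huffman total = 35 + 67 + 90 + 129 + 155 + 219 + 374 = 1069 bits.
Saving = 1122 − 1069 = 53 bits.

53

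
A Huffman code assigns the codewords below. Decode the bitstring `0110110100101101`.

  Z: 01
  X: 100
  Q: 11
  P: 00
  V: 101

Read left to right; each codeword is recognised as soon as it completes (prefix code):
  01→Z | 101→V | 101→V | 00→P | 101→V | 101→V
Decoded message: ZVVPVV

ZVVPVV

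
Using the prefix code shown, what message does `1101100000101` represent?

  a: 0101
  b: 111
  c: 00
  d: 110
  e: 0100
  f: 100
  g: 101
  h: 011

Read left to right; each codeword is recognised as soon as it completes (prefix code):
  110→d | 110→d | 00→c | 00→c | 101→g
Decoded message: ddccg

ddccg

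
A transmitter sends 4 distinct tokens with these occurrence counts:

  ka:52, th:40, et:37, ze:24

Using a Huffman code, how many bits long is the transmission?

306

Greedily combine the two least-frequent nodes:
combine ze(24), et(37) → 61
combine th(40), ka(52) → 92
combine 61, 92 → 153
The encoded length is the sum of every internal node's weight: 61 + 92 + 153 = 306 bits.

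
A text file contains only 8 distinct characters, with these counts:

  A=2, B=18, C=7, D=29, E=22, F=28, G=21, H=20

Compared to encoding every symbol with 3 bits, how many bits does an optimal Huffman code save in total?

21

Fixed-length: 3 bits × 147 symbols = 441 bits.
Huffman merges:
A(2) + C(7) → 9
9 + B(18) → 27
H(20) + G(21) → 41
E(22) + 27 → 49
F(28) + D(29) → 57
41 + 49 → 90
57 + 90 → 147
Huffman total = 9 + 27 + 41 + 49 + 57 + 90 + 147 = 420 bits.
Saving = 441 − 420 = 21 bits.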